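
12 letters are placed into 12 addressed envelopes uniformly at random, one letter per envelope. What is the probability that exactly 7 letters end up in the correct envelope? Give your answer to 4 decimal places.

Choose which 7 of the 12 are fixed: C(12,7) = 792 ways.
The remaining 5 must have no fixed point: D(5) = 44.
P = 792·44/479001600 = 11/151200 ≈ 0.0001.

0.0001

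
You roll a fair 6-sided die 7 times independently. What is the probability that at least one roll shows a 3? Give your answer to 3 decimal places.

0.721

P(no roll shows a 3) = (5/6)^7 ≈ 0.279.
P(at least one) = 1 − 0.279 = 0.721.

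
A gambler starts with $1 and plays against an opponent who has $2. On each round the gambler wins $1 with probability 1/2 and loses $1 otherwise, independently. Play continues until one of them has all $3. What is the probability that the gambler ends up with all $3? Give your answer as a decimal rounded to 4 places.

With a fair step, P(i) = ½P(i−1) + ½P(i+1) with P(0)=0, P(3)=1 has the linear solution P(i) = i/3.
P(1) = 1/3 ≈ 0.3333.

0.3333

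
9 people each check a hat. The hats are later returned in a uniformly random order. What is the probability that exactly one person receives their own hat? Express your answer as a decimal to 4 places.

Choose which one is fixed: C(9,1) = 9 ways.
The remaining 8 must have no fixed point: D(8) = 14833.
P = 9·14833/362880 = 2119/5760 ≈ 0.3679.

0.3679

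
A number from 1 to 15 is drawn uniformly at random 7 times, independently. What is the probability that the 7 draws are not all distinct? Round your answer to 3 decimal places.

0.810

P(all 7 different) = 15/15 · 14/15 · ··· · 9/15 ≈ 0.190.
P(at least two equal) = 1 − 0.190 = 0.810.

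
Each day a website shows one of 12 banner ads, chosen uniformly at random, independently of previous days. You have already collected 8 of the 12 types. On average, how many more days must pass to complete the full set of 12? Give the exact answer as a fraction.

Starting from 8 distinct types, each trial gives a new one with probability (12−i)/12 when i types are held, so the wait for the next new type is 12/(12−i).
E = 12/4 + 12/3 + 12/2 + 12/1 = 25.

25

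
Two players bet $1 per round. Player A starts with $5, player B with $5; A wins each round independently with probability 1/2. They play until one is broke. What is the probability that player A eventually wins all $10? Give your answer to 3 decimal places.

0.500

With a fair step, P(i) = ½P(i−1) + ½P(i+1) with P(0)=0, P(10)=1 has the linear solution P(i) = i/10.
P(5) = 5/10 = 1/2 ≈ 0.500.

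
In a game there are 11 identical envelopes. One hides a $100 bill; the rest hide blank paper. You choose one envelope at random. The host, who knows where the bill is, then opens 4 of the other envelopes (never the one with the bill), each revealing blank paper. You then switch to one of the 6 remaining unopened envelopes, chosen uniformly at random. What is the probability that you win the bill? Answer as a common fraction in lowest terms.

5/33

Your original envelope holds the bill with probability 1/11, so the other 10 collectively hold it with probability 10/11.
The host can always find 4 empty envelopes to open, so the reveals don't change that 10/11; it is now spread over the 6 remaining unopened envelopes.
P(win by switching) = (10/11) · (1/6) = 5/33.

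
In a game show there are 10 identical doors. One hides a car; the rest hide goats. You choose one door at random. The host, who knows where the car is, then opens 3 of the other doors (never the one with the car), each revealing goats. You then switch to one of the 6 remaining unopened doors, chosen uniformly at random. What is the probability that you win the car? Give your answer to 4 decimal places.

0.1500

Your original door holds the car with probability 1/10, so the other 9 collectively hold it with probability 9/10.
The host can always find 3 empty doors to open, so the reveals don't change that 9/10; it is now spread over the 6 remaining unopened doors.
P(win by switching) = (9/10) · (1/6) = 3/20 ≈ 0.1500.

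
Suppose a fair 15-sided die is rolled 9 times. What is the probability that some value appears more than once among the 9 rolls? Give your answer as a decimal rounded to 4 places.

0.9528

P(all 9 different) = 15/15 · 14/15 · ··· · 7/15 ≈ 0.0472.
P(at least two equal) = 1 − 0.0472 = 0.9528.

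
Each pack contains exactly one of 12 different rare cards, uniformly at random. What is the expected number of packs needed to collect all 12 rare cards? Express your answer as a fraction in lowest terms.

After i distinct types are collected, each trial gives a new one with probability (12−i)/12, so the expected wait for the next new type is 12/(12−i).
E = 12/12 + 12/11 + 12/10 + 12/9 + 12/8 + 12/7 + 12/6 + 12/5 + 12/4 + 12/3 + 12/2 + 12/1 = 86021/2310.

86021/2310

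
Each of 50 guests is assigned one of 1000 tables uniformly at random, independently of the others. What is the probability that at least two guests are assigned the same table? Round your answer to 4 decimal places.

It's easier to compute the probability that all 50 are distinct.
P(all distinct) = 1000/1000 · 999/1000 · ··· · 951/1000 ≈ 0.2877.
So the probability of at least one match is 1 − 0.2877 = 0.7123.

0.7123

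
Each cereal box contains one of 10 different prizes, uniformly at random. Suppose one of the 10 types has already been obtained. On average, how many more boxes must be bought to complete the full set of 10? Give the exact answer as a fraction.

Starting from 1 distinct type, each trial gives a new one with probability (10−i)/10 when i types are held, so the wait for the next new type is 10/(10−i).
E = 10/9 + 10/8 + 10/7 + 10/6 + 10/5 + 10/4 + 10/3 + 10/2 + 10/1 = 7129/252.

7129/252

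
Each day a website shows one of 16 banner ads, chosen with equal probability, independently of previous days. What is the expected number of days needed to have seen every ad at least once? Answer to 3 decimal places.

54.092

After i distinct types are collected, each trial gives a new one with probability (16−i)/16, so the expected wait for the next new type is 16/(16−i).
E = 16/16 + 16/15 + 16/14 + 16/13 + 16/12 + 16/11 + 16/10 + 16/9 + 16/8 + 16/7 + 16/6 + 16/5 + 16/4 + 16/3 + 16/2 + 16/1 = 2436559/45045 ≈ 54.092.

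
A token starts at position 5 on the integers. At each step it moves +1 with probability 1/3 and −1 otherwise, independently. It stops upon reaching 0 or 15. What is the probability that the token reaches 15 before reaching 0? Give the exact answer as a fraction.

Let r = q/p = (2/3)/(1/3) = 2. The recurrence P(i) = p·P(i+1) + q·P(i−1) with P(0)=0, P(15)=1 gives P(i) = (1 − r^i)/(1 − r^15).
P(5) = (1 − (2)^5) / (1 − (2)^15) = 1/1057.

1/1057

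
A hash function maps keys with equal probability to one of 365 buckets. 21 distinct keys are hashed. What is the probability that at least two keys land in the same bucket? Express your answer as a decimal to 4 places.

0.4437

It's easier to compute the probability that all 21 are distinct.
P(all distinct) = 365/365 · 364/365 · ··· · 345/365 ≈ 0.5563.
So the probability of at least one match is 1 − 0.5563 = 0.4437.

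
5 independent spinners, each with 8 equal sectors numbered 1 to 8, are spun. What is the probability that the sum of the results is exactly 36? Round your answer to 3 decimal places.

There are 8^5 = 32768 equally likely outcomes.
The number of ordered 5-tuples from {1,…,8} summing to 36 is 70.
P(sum = 36) = 70/32768 = 35/16384 ≈ 0.002.

0.002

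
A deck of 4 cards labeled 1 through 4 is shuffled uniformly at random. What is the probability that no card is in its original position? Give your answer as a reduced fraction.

This is the derangement probability: permutations of 4 with no fixed point.
D(4) = 4! · (1 − 1/1! + 1/2! − ··· + (−1)^4/4!) = 9.
P = 9/24 = 3/8.

3/8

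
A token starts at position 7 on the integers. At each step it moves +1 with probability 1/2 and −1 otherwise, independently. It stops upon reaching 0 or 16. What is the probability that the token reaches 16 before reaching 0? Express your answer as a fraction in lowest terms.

7/16

With a fair step, P(i) = ½P(i−1) + ½P(i+1) with P(0)=0, P(16)=1 has the linear solution P(i) = i/16.
P(7) = 7/16.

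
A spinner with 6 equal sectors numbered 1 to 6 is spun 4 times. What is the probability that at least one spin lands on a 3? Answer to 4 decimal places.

P(no spin lands on a 3) = (5/6)^4 ≈ 0.4823.
P(at least one) = 1 − 0.4823 = 0.5177.

0.5177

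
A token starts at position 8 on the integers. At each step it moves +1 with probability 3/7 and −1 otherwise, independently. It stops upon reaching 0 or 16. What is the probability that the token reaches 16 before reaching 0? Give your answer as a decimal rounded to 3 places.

0.091

Let r = q/p = (4/7)/(3/7) = 4/3. The recurrence P(i) = p·P(i+1) + q·P(i−1) with P(0)=0, P(16)=1 gives P(i) = (1 − r^i)/(1 − r^16).
P(8) = (1 − (4/3)^8) / (1 − (4/3)^16) = 6561/72097 ≈ 0.091.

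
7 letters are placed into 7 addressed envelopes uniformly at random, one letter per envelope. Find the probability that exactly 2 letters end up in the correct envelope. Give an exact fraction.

11/60

Choose which 2 of the 7 are fixed: C(7,2) = 21 ways.
The remaining 5 must have no fixed point: D(5) = 44.
P = 21·44/5040 = 11/60.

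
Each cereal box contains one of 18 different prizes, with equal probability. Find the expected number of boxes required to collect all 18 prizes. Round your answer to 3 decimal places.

62.912

After i distinct types are collected, each trial gives a new one with probability (18−i)/18, so the expected wait for the next new type is 18/(18−i).
E = 18/18 + 18/17 + 18/16 + 18/15 + 18/14 + 18/13 + 18/12 + 18/11 + 18/10 + 18/9 + 18/8 + 18/7 + 18/6 + 18/5 + 18/4 + 18/3 + 18/2 + 18/1 = 42822903/680680 ≈ 62.912.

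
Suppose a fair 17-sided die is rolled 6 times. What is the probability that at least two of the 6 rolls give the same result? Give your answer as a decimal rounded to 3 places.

0.631

P(all 6 different) = 17/17 · 16/17 · ··· · 12/17 ≈ 0.369.
P(at least two equal) = 1 − 0.369 = 0.631.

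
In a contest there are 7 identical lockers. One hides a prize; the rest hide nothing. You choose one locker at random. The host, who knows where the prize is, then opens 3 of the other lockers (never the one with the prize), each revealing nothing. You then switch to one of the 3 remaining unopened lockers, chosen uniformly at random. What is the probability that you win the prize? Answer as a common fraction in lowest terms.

2/7

Your original locker holds the prize with probability 1/7, so the other 6 collectively hold it with probability 6/7.
The host can always find 3 empty lockers to open, so the reveals don't change that 6/7; it is now spread over the 3 remaining unopened lockers.
P(win by switching) = (6/7) · (1/3) = 2/7.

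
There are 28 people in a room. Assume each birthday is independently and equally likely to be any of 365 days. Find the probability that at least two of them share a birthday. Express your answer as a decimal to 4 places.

0.6545

It's easier to compute the probability that all 28 are distinct.
P(all distinct) = 365/365 · 364/365 · ··· · 338/365 ≈ 0.3455.
So the probability of at least one match is 1 − 0.3455 = 0.6545.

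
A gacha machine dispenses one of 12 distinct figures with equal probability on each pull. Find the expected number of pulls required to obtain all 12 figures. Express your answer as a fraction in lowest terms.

After i distinct types are collected, each trial gives a new one with probability (12−i)/12, so the expected wait for the next new type is 12/(12−i).
E = 12/12 + 12/11 + 12/10 + 12/9 + 12/8 + 12/7 + 12/6 + 12/5 + 12/4 + 12/3 + 12/2 + 12/1 = 86021/2310.

86021/2310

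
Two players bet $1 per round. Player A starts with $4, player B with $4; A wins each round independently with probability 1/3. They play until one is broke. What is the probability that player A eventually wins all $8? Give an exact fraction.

Let r = q/p = (2/3)/(1/3) = 2. The recurrence P(i) = p·P(i+1) + q·P(i−1) with P(0)=0, P(8)=1 gives P(i) = (1 − r^i)/(1 − r^8).
P(4) = (1 − (2)^4) / (1 − (2)^8) = 1/17.

1/17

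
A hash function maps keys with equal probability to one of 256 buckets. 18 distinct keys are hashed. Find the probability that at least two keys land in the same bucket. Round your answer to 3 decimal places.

0.458

It's easier to compute the probability that all 18 are distinct.
P(all distinct) = 256/256 · 255/256 · ··· · 239/256 ≈ 0.542.
So the probability of at least one match is 1 − 0.542 = 0.458.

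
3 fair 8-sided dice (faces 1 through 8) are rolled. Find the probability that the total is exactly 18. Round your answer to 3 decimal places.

There are 8^3 = 512 equally likely outcomes.
The number of ordered 3-tuples from {1,…,8} summing to 18 is 28.
P(sum = 18) = 28/512 = 7/128 ≈ 0.055.

0.055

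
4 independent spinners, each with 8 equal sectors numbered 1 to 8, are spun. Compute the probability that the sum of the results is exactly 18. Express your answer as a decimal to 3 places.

0.084

There are 8^4 = 4096 equally likely outcomes.
The number of ordered 4-tuples from {1,…,8} summing to 18 is 344.
P(sum = 18) = 344/4096 = 43/512 ≈ 0.084.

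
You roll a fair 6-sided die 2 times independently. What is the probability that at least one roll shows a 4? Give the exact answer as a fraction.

11/36

P(no roll shows a 4) = (5/6)^2 = 25/36.
P(at least one) = 1 − 25/36 = 11/36.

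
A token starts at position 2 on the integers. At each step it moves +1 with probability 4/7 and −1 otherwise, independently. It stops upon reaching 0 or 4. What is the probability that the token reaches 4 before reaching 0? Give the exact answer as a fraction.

16/25

Let r = q/p = (3/7)/(4/7) = 3/4. The recurrence P(i) = p·P(i+1) + q·P(i−1) with P(0)=0, P(4)=1 gives P(i) = (1 − r^i)/(1 − r^4).
P(2) = (1 − (3/4)^2) / (1 − (3/4)^4) = 16/25.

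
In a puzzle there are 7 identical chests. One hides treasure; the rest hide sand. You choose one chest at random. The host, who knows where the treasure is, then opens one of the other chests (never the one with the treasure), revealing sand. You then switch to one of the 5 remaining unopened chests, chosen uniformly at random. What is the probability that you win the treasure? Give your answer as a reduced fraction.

6/35

Your original chest holds the treasure with probability 1/7, so the other 6 collectively hold it with probability 6/7.
The host can always find an empty chest to open, so this doesn't change that 6/7; it is now spread over the 5 remaining unopened chests.
P(win by switching) = (6/7) · (1/5) = 6/35.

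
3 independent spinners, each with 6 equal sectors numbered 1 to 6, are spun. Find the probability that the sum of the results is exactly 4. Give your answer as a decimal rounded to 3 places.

There are 6^3 = 216 equally likely outcomes.
The number of ordered 3-tuples from {1,…,6} summing to 4 is 3.
P(sum = 4) = 3/216 = 1/72 ≈ 0.014.

0.014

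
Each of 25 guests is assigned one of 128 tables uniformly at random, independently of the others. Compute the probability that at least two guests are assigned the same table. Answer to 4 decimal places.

0.9187

It's easier to compute the probability that all 25 are distinct.
P(all distinct) = 128/128 · 127/128 · ··· · 104/128 ≈ 0.0813.
So the probability of at least one match is 1 − 0.0813 = 0.9187.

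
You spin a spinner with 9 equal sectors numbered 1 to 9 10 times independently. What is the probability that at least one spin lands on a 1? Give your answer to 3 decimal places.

P(no spin lands on a 1) = (8/9)^10 ≈ 0.308.
P(at least one) = 1 − 0.308 = 0.692.

0.692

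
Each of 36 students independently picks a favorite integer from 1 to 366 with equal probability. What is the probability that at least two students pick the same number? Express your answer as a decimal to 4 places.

It's easier to compute the probability that all 36 are distinct.
P(all distinct) = 366/366 · 365/366 · ··· · 331/366 ≈ 0.1687.
So the probability of at least one match is 1 − 0.1687 = 0.8313.

0.8313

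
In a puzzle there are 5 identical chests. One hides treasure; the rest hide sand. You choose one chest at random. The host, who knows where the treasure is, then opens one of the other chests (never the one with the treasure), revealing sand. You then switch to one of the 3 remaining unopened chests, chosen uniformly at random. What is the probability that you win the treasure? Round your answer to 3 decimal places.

Your original chest holds the treasure with probability 1/5, so the other 4 collectively hold it with probability 4/5.
The host can always find an empty chest to open, so this doesn't change that 4/5; it is now spread over the 3 remaining unopened chests.
P(win by switching) = (4/5) · (1/3) = 4/15 ≈ 0.267.

0.267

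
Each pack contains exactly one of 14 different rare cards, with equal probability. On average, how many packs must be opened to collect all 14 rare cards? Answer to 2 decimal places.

45.52

After i distinct types are collected, each trial gives a new one with probability (14−i)/14, so the expected wait for the next new type is 14/(14−i).
E = 14/14 + 14/13 + 14/12 + 14/11 + 14/10 + 14/9 + 14/8 + 14/7 + 14/6 + 14/5 + 14/4 + 14/3 + 14/2 + 14/1 = 1171733/25740 ≈ 45.52.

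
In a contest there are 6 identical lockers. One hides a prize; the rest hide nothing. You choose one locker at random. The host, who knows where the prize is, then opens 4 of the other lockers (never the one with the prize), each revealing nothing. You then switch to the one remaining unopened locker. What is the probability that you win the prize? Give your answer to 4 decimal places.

Your original locker holds the prize with probability 1/6, so the other 5 collectively hold it with probability 5/6.
The host can always find 4 empty lockers to open, so the reveals don't change that 5/6; it is now spread over the 1 remaining unopened locker.
P(win by switching) = (5/6) · (1/1) = 5/6 ≈ 0.8333.

0.8333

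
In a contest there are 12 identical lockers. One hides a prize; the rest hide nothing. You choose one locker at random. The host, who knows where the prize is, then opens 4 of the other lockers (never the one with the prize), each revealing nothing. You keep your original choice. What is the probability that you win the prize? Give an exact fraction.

The host can always open 4 empty lockers regardless of your choice, so the reveals give no information about your original locker.
P(win by staying) = 1/12.

1/12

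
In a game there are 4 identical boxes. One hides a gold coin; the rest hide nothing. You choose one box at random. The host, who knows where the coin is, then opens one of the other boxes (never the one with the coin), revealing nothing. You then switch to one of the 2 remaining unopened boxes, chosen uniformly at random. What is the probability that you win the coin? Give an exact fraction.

Your original box holds the coin with probability 1/4, so the other 3 collectively hold it with probability 3/4.
The host can always find an empty box to open, so this doesn't change that 3/4; it is now spread over the 2 remaining unopened boxes.
P(win by switching) = (3/4) · (1/2) = 3/8.

3/8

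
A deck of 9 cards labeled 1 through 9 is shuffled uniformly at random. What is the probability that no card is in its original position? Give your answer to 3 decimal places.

This is the derangement probability: permutations of 9 with no fixed point.
D(9) = 9! · (1 − 1/1! + 1/2! − ··· + (−1)^9/9!) = 133496.
P = 133496/362880 = 16687/45360 ≈ 0.368.

0.368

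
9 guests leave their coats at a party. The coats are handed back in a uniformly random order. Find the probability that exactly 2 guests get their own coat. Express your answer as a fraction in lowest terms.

103/560

Choose which 2 of the 9 are fixed: C(9,2) = 36 ways.
The remaining 7 must have no fixed point: D(7) = 1854.
P = 36·1854/362880 = 103/560.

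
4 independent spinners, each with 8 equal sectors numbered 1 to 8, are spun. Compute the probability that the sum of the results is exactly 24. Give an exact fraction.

161/4096

There are 8^4 = 4096 equally likely outcomes.
The number of ordered 4-tuples from {1,…,8} summing to 24 is 161.
P(sum = 24) = 161/4096.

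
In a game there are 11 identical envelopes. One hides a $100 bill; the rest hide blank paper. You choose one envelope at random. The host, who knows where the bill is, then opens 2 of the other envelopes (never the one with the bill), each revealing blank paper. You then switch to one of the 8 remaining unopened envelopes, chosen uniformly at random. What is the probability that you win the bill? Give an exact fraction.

5/44

Your original envelope holds the bill with probability 1/11, so the other 10 collectively hold it with probability 10/11.
The host can always find 2 empty envelopes to open, so the reveals don't change that 10/11; it is now spread over the 8 remaining unopened envelopes.
P(win by switching) = (10/11) · (1/8) = 5/44.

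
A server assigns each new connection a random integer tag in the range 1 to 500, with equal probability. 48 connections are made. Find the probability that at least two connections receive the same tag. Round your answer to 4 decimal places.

0.9028

It's easier to compute the probability that all 48 are distinct.
P(all distinct) = 500/500 · 499/500 · ··· · 453/500 ≈ 0.0972.
So the probability of at least one match is 1 − 0.0972 = 0.9028.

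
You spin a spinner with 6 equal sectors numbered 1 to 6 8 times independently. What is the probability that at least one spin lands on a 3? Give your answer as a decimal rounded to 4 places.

0.7674

P(no spin lands on a 3) = (5/6)^8 ≈ 0.2326.
P(at least one) = 1 − 0.2326 = 0.7674.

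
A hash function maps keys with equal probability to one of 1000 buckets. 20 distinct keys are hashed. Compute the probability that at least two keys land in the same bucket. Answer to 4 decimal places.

0.1741

It's easier to compute the probability that all 20 are distinct.
P(all distinct) = 1000/1000 · 999/1000 · ··· · 981/1000 ≈ 0.8259.
So the probability of at least one match is 1 − 0.8259 = 0.1741.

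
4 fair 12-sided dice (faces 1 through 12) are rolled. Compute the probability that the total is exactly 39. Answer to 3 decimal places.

0.011

There are 12^4 = 20736 equally likely outcomes.
The number of ordered 4-tuples from {1,…,12} summing to 39 is 220.
P(sum = 39) = 220/20736 = 55/5184 ≈ 0.011.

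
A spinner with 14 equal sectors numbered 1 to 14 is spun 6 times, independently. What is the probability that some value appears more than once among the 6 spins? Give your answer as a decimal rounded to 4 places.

P(all 6 different) = 14/14 · 13/14 · ··· · 9/14 ≈ 0.2872.
P(at least two equal) = 1 − 0.2872 = 0.7128.

0.7128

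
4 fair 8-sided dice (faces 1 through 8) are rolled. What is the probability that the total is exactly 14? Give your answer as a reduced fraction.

123/2048

There are 8^4 = 4096 equally likely outcomes.
The number of ordered 4-tuples from {1,…,8} summing to 14 is 246.
P(sum = 14) = 246/4096 = 123/2048.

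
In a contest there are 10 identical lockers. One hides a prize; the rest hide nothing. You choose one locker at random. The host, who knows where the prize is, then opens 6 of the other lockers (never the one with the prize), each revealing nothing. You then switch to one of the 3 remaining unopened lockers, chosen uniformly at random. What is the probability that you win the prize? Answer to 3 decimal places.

0.300

Your original locker holds the prize with probability 1/10, so the other 9 collectively hold it with probability 9/10.
The host can always find 6 empty lockers to open, so the reveals don't change that 9/10; it is now spread over the 3 remaining unopened lockers.
P(win by switching) = (9/10) · (1/3) = 3/10 ≈ 0.300.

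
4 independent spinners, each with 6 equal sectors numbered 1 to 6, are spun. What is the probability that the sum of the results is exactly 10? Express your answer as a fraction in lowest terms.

There are 6^4 = 1296 equally likely outcomes.
The number of ordered 4-tuples from {1,…,6} summing to 10 is 80.
P(sum = 10) = 80/1296 = 5/81.

5/81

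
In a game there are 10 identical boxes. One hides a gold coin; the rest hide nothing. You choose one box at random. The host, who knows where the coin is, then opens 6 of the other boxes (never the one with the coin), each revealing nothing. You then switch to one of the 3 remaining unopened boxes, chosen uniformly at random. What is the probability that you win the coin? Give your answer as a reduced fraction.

Your original box holds the coin with probability 1/10, so the other 9 collectively hold it with probability 9/10.
The host can always find 6 empty boxes to open, so the reveals don't change that 9/10; it is now spread over the 3 remaining unopened boxes.
P(win by switching) = (9/10) · (1/3) = 3/10.

3/10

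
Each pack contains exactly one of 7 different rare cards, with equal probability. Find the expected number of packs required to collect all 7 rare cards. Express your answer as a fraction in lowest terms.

363/20

After i distinct types are collected, each trial gives a new one with probability (7−i)/7, so the expected wait for the next new type is 7/(7−i).
E = 7/7 + 7/6 + 7/5 + 7/4 + 7/3 + 7/2 + 7/1 = 363/20.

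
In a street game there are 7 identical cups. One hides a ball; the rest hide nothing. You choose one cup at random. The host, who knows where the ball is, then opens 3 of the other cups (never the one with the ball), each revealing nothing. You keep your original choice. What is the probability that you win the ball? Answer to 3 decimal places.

The host can always open 3 empty cups regardless of your choice, so the reveals give no information about your original cup.
P(win by staying) = 1/7 ≈ 0.143.

0.143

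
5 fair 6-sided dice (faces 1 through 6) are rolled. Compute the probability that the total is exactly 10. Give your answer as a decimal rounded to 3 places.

There are 6^5 = 7776 equally likely outcomes.
The number of ordered 5-tuples from {1,…,6} summing to 10 is 126.
P(sum = 10) = 126/7776 = 7/432 ≈ 0.016.

0.016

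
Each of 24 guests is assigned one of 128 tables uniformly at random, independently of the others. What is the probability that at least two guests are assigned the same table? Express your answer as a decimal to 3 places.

It's easier to compute the probability that all 24 are distinct.
P(all distinct) = 128/128 · 127/128 · ··· · 105/128 ≈ 0.100.
So the probability of at least one match is 1 − 0.100 = 0.900.

0.900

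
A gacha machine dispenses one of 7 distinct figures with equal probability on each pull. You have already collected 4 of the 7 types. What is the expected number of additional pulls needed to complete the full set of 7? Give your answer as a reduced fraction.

Starting from 4 distinct types, each trial gives a new one with probability (7−i)/7 when i types are held, so the wait for the next new type is 7/(7−i).
E = 7/3 + 7/2 + 7/1 = 77/6.

77/6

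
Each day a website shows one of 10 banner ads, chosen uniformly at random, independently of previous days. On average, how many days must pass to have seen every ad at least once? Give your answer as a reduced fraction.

7381/252

After i distinct types are collected, each trial gives a new one with probability (10−i)/10, so the expected wait for the next new type is 10/(10−i).
E = 10/10 + 10/9 + 10/8 + 10/7 + 10/6 + 10/5 + 10/4 + 10/3 + 10/2 + 10/1 = 7381/252.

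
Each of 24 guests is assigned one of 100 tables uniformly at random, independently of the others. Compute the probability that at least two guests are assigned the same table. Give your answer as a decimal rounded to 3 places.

It's easier to compute the probability that all 24 are distinct.
P(all distinct) = 100/100 · 99/100 · ··· · 77/100 ≈ 0.049.
So the probability of at least one match is 1 − 0.049 = 0.951.

0.951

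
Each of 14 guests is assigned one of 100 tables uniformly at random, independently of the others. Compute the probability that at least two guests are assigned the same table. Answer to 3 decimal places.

It's easier to compute the probability that all 14 are distinct.
P(all distinct) = 100/100 · 99/100 · ··· · 87/100 ≈ 0.385.
So the probability of at least one match is 1 − 0.385 = 0.615.

0.615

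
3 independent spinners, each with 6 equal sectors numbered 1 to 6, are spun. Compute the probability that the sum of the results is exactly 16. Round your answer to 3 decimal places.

There are 6^3 = 216 equally likely outcomes.
The number of ordered 3-tuples from {1,…,6} summing to 16 is 6.
P(sum = 16) = 6/216 = 1/36 ≈ 0.028.

0.028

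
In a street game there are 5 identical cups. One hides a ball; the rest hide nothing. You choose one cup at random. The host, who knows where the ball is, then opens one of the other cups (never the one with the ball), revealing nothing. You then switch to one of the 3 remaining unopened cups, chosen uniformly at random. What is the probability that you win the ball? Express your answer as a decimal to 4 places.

0.2667

Your original cup holds the ball with probability 1/5, so the other 4 collectively hold it with probability 4/5.
The host can always find an empty cup to open, so this doesn't change that 4/5; it is now spread over the 3 remaining unopened cups.
P(win by switching) = (4/5) · (1/3) = 4/15 ≈ 0.2667.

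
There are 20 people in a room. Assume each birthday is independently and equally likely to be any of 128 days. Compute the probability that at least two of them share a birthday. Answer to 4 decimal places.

0.7911

It's easier to compute the probability that all 20 are distinct.
P(all distinct) = 128/128 · 127/128 · ··· · 109/128 ≈ 0.2089.
So the probability of at least one match is 1 − 0.2089 = 0.7911.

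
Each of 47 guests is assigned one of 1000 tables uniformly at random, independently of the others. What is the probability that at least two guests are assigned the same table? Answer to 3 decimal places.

It's easier to compute the probability that all 47 are distinct.
P(all distinct) = 1000/1000 · 999/1000 · ··· · 954/1000 ≈ 0.333.
So the probability of at least one match is 1 − 0.333 = 0.667.

0.667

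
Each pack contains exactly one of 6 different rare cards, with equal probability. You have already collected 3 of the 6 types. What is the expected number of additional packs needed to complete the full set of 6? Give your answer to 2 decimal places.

11.00

Starting from 3 distinct types, each trial gives a new one with probability (6−i)/6 when i types are held, so the wait for the next new type is 6/(6−i).
E = 6/3 + 6/2 + 6/1 = 11 ≈ 11.00.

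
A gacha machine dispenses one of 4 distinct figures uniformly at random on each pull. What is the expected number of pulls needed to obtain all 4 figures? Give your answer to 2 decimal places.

8.33

After i distinct types are collected, each trial gives a new one with probability (4−i)/4, so the expected wait for the next new type is 4/(4−i).
E = 4/4 + 4/3 + 4/2 + 4/1 = 25/3 ≈ 8.33.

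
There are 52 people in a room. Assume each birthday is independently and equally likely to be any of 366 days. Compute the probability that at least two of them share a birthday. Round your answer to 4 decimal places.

It's easier to compute the probability that all 52 are distinct.
P(all distinct) = 366/366 · 365/366 · ··· · 315/366 ≈ 0.0222.
So the probability of at least one match is 1 − 0.0222 = 0.9778.

0.9778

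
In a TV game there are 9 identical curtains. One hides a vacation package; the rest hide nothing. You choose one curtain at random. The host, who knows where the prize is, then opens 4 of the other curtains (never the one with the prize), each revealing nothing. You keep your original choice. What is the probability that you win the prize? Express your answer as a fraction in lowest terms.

1/9

The host can always open 4 empty curtains regardless of your choice, so the reveals give no information about your original curtain.
P(win by staying) = 1/9.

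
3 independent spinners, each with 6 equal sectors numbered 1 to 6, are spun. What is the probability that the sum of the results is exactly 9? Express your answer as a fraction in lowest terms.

There are 6^3 = 216 equally likely outcomes.
The number of ordered 3-tuples from {1,…,6} summing to 9 is 25.
P(sum = 9) = 25/216.

25/216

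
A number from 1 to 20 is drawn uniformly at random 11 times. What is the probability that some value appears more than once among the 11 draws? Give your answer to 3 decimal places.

P(all 11 different) = 20/20 · 19/20 · ··· · 10/20 ≈ 0.033.
P(at least two equal) = 1 − 0.033 = 0.967.

0.967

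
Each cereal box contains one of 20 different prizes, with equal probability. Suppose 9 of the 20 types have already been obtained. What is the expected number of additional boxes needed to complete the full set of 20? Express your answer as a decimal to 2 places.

60.40

Starting from 9 distinct types, each trial gives a new one with probability (20−i)/20 when i types are held, so the wait for the next new type is 20/(20−i).
E = 20/11 + 20/10 + 20/9 + 20/8 + 20/7 + 20/6 + 20/5 + 20/4 + 20/3 + 20/2 + 20/1 = 83711/1386 ≈ 60.40.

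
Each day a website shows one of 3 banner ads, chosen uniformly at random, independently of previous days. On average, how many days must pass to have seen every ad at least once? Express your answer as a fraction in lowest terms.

After i distinct types are collected, each trial gives a new one with probability (3−i)/3, so the expected wait for the next new type is 3/(3−i).
E = 3/3 + 3/2 + 3/1 = 11/2.

11/2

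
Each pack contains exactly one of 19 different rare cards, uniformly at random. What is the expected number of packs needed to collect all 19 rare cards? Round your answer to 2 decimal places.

67.41

After i distinct types are collected, each trial gives a new one with probability (19−i)/19, so the expected wait for the next new type is 19/(19−i).
E = 19/19 + 19/18 + 19/17 + 19/16 + 19/15 + 19/14 + 19/13 + 19/12 + 19/11 + 19/10 + 19/9 + 19/8 + 19/7 + 19/6 + 19/5 + 19/4 + 19/3 + 19/2 + 19/1 = 275295799/4084080 ≈ 67.41.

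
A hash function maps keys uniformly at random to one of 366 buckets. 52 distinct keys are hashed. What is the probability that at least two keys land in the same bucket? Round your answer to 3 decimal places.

It's easier to compute the probability that all 52 are distinct.
P(all distinct) = 366/366 · 365/366 · ··· · 315/366 ≈ 0.022.
So the probability of at least one match is 1 − 0.022 = 0.978.

0.978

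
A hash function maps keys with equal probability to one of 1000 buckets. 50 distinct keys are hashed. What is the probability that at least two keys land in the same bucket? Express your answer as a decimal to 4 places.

It's easier to compute the probability that all 50 are distinct.
P(all distinct) = 1000/1000 · 999/1000 · ··· · 951/1000 ≈ 0.2877.
So the probability of at least one match is 1 − 0.2877 = 0.7123.

0.7123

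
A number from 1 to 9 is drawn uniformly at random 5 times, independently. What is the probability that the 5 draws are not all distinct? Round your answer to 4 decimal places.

P(all 5 different) = 9/9 · 8/9 · ··· · 5/9 ≈ 0.2561.
P(at least two equal) = 1 − 0.2561 = 0.7439.

0.7439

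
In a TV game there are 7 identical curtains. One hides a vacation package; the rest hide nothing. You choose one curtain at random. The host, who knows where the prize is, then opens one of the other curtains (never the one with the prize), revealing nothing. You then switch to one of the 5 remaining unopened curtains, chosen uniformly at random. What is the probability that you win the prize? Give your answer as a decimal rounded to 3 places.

Your original curtain holds the prize with probability 1/7, so the other 6 collectively hold it with probability 6/7.
The host can always find an empty curtain to open, so this doesn't change that 6/7; it is now spread over the 5 remaining unopened curtains.
P(win by switching) = (6/7) · (1/5) = 6/35 ≈ 0.171.

0.171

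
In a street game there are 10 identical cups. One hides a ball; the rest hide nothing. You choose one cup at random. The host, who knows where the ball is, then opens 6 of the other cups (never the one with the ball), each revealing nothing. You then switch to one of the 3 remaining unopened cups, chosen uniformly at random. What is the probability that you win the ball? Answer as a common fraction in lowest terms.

3/10

Your original cup holds the ball with probability 1/10, so the other 9 collectively hold it with probability 9/10.
The host can always find 6 empty cups to open, so the reveals don't change that 9/10; it is now spread over the 3 remaining unopened cups.
P(win by switching) = (9/10) · (1/3) = 3/10.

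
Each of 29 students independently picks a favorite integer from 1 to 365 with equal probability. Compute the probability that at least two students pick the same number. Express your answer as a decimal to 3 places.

0.681

It's easier to compute the probability that all 29 are distinct.
P(all distinct) = 365/365 · 364/365 · ··· · 337/365 ≈ 0.319.
So the probability of at least one match is 1 − 0.319 = 0.681.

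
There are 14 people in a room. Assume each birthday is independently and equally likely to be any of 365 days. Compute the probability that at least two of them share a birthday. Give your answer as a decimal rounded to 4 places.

0.2231

It's easier to compute the probability that all 14 are distinct.
P(all distinct) = 365/365 · 364/365 · ··· · 352/365 ≈ 0.7769.
So the probability of at least one match is 1 − 0.7769 = 0.2231.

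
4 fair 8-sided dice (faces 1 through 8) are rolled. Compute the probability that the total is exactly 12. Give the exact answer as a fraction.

There are 8^4 = 4096 equally likely outcomes.
The number of ordered 4-tuples from {1,…,8} summing to 12 is 161.
P(sum = 12) = 161/4096.

161/4096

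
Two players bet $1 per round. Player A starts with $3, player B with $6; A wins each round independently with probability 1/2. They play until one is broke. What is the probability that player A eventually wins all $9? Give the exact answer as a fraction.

With a fair step, P(i) = ½P(i−1) + ½P(i+1) with P(0)=0, P(9)=1 has the linear solution P(i) = i/9.
P(3) = 3/9 = 1/3.

1/3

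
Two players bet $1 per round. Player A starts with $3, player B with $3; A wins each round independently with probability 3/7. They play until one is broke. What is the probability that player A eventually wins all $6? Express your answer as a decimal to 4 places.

Let r = q/p = (4/7)/(3/7) = 4/3. The recurrence P(i) = p·P(i+1) + q·P(i−1) with P(0)=0, P(6)=1 gives P(i) = (1 − r^i)/(1 − r^6).
P(3) = (1 − (4/3)^3) / (1 − (4/3)^6) = 27/91 ≈ 0.2967.

0.2967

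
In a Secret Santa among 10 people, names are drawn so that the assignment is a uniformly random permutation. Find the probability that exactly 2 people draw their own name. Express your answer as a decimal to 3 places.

Choose which 2 of the 10 are fixed: C(10,2) = 45 ways.
The remaining 8 must have no fixed point: D(8) = 14833.
P = 45·14833/3628800 = 2119/11520 ≈ 0.184.

0.184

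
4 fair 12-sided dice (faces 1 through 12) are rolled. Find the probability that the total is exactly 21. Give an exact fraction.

229/5184

There are 12^4 = 20736 equally likely outcomes.
The number of ordered 4-tuples from {1,…,12} summing to 21 is 916.
P(sum = 21) = 916/20736 = 229/5184.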